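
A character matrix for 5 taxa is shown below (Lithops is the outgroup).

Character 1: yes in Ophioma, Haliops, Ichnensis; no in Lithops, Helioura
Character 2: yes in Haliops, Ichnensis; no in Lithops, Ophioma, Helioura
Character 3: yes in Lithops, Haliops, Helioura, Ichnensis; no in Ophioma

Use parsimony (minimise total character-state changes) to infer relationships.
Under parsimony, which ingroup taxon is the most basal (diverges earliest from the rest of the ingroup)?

Character polarity is set by the outgroup: the derived state is whichever differs from the outgroup's state, so for Character 3 the derived state is 'no', and for the remaining characters it is 'yes'.
Character 1: derived state 'yes' in Haliops, Ichnensis, and Ophioma only — synapomorphy for {Haliops, Ichnensis, Ophioma}.
Only Haliops and Ichnensis show the derived state 'yes' for Character 2, supporting them as a clade.
Character 3: derived state 'no' in Ophioma only — an autapomorphy, so it tells us nothing about relationships among taxa.
Most parsimonious ingroup topology: ((Ophioma,(Haliops,Ichnensis)),Helioura).
Helioura is sister to the clade containing all other ingroup taxa, so it is the earliest-diverging (most basal) ingroup lineage.

Helioura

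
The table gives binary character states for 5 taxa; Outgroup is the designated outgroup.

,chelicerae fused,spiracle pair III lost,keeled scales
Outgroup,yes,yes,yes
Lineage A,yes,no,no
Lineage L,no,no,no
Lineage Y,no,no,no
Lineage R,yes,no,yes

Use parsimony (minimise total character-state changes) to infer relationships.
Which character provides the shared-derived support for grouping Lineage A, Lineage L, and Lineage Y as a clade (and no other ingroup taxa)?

keeled scales

The outgroup has state 'yes' for every character, so 'no' is the derived state throughout.
Only Lineage L and Lineage Y show the derived state 'no' for chelicerae fused, supporting them as a clade.
spiracle pair III lost (derived state 'no') is shared by all ingroup taxa — unites the whole ingroup.
keeled scales (derived state 'no') is shared by Lineage A, Lineage L, and Lineage Y — a synapomorphy uniting that clade.
Most parsimonious ingroup topology: ((Lineage A,(Lineage L,Lineage Y)),Lineage R).
The clade {Lineage A, Lineage L, Lineage Y} is supported by keeled scales: its derived state 'no' occurs in exactly those taxa and in no other taxon (including the outgroup).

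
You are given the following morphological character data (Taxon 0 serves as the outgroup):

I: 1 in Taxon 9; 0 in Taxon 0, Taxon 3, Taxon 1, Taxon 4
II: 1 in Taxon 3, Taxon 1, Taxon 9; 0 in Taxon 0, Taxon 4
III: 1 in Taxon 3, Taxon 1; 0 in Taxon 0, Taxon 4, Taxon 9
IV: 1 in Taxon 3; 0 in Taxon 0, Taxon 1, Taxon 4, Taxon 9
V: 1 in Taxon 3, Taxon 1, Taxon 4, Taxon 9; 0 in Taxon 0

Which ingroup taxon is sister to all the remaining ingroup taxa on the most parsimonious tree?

Taxon 4

The outgroup has state '0' for every character, so '1' is the derived state throughout.
I: derived state '1' in Taxon 9 only — an autapomorphy, so it tells us nothing about relationships among taxa.
II: derived state '1' in Taxon 1, Taxon 3, and Taxon 9 only — synapomorphy for {Taxon 1, Taxon 3, Taxon 9}.
Only Taxon 1 and Taxon 3 show the derived state '1' for III, supporting them as a clade.
IV (derived state '1') is unique to Taxon 3 (autapomorphy; uninformative for grouping).
All ingroup taxa share the derived state '1' for V; it defines the ingroup but does not resolve relationships within it.
Most parsimonious ingroup topology: (((Taxon 3,Taxon 1),Taxon 9),Taxon 4).
Taxon 4 is sister to the clade containing all other ingroup taxa, so it is the earliest-diverging (most basal) ingroup lineage.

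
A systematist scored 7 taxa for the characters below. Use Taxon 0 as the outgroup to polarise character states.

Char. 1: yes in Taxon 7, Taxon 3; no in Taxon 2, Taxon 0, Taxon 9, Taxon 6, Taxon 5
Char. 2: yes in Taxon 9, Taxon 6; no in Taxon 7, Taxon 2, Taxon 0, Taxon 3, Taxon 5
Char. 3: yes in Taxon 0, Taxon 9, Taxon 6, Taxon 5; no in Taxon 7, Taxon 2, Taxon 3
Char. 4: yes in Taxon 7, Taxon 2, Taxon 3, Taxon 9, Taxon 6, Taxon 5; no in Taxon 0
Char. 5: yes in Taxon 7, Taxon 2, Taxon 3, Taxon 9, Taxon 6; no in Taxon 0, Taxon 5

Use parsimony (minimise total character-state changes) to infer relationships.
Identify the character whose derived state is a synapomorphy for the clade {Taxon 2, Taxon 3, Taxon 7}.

Character polarity is set by the outgroup: the derived state is whichever differs from the outgroup's state, so for Char. 3 the derived state is 'no', and for the remaining characters it is 'yes'.
Only Taxon 3 and Taxon 7 show the derived state 'yes' for Char. 1, supporting them as a clade.
Char. 2 (derived state 'yes') is shared by Taxon 6 and Taxon 9 — a synapomorphy uniting that clade.
Char. 3: derived state 'no' in Taxon 2, Taxon 3, and Taxon 7 only — synapomorphy for {Taxon 2, Taxon 3, Taxon 7}.
All ingroup taxa share the derived state 'yes' for Char. 4; it defines the ingroup but does not resolve relationships within it.
Char. 5: derived state 'yes' in Taxon 2, Taxon 3, Taxon 6, Taxon 7, and Taxon 9 only — synapomorphy for {Taxon 2, Taxon 3, Taxon 6, Taxon 7, Taxon 9}.
Most parsimonious ingroup topology: (((Taxon 6,Taxon 9),((Taxon 3,Taxon 7),Taxon 2)),Taxon 5).
The clade {Taxon 2, Taxon 3, Taxon 7} is supported by Char. 3: its derived state 'no' occurs in exactly those taxa and in no other taxon (including the outgroup).

Char. 3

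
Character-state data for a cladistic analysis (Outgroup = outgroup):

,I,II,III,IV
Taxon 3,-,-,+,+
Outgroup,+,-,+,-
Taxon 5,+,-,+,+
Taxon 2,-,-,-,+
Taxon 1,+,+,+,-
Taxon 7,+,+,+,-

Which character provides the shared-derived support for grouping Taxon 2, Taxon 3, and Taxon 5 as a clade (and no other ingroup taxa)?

IV

Character polarity is set by the outgroup: the derived state is whichever differs from the outgroup's state, so for I, III the derived state is '-', and for the remaining characters it is '+'.
I: derived state '-' in Taxon 2 and Taxon 3 only — synapomorphy for {Taxon 2, Taxon 3}.
II (derived state '+') is shared by Taxon 1 and Taxon 7 — a synapomorphy uniting that clade.
III (derived state '-') is unique to Taxon 2 (autapomorphy; uninformative for grouping).
Only Taxon 2, Taxon 3, and Taxon 5 show the derived state '+' for IV, supporting them as a clade.
Most parsimonious ingroup topology: ((Taxon 7,Taxon 1),((Taxon 2,Taxon 3),Taxon 5)).
The clade {Taxon 2, Taxon 3, Taxon 5} is supported by IV: its derived state '+' occurs in exactly those taxa and in no other taxon (including the outgroup).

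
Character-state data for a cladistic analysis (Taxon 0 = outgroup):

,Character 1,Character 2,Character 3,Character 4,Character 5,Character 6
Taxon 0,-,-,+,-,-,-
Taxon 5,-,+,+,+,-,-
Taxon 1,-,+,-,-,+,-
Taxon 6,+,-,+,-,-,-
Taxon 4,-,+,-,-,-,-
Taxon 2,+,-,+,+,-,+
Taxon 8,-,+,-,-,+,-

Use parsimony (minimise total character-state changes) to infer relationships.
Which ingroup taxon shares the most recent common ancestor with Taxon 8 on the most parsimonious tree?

Taxon 1

Character polarity is set by the outgroup: the derived state is whichever differs from the outgroup's state, so for Character 3 the derived state is '-', and for the remaining characters it is '+'.
Character 1: derived state '+' in Taxon 2 and Taxon 6 only — synapomorphy for {Taxon 2, Taxon 6}.
Character 2 (derived state '+') is shared by Taxon 1, Taxon 4, Taxon 5, and Taxon 8 — a synapomorphy uniting that clade.
Only Taxon 1, Taxon 4, and Taxon 8 show the derived state '-' for Character 3, supporting them as a clade.
Character 4 (state '+') occurs in Taxon 2 and Taxon 5 but conflicts with the nesting implied by the other characters — most parsimoniously interpreted as homoplasy.
Character 5 (derived state '+') is shared by Taxon 1 and Taxon 8 — a synapomorphy uniting that clade.
Character 6 (derived state '+') is unique to Taxon 2 (autapomorphy; uninformative for grouping).
Most parsimonious ingroup topology: ((Taxon 5,((Taxon 1,Taxon 8),Taxon 4)),(Taxon 6,Taxon 2)).
Taxon 8 and Taxon 1 form a cherry on this tree, so they are sister taxa.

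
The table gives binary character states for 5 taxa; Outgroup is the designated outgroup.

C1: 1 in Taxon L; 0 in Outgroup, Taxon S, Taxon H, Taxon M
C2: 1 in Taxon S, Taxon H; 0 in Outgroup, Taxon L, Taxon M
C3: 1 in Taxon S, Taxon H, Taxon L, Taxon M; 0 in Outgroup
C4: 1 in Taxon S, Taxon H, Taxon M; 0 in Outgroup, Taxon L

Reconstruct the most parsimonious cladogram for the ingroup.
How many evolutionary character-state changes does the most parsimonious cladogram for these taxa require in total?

The outgroup has state '0' for every character, so '1' is the derived state throughout.
C1: derived state '1' in Taxon L only — an autapomorphy, so it tells us nothing about relationships among taxa.
C2: derived state '1' in Taxon H and Taxon S only — synapomorphy for {Taxon H, Taxon S}.
C3 (derived state '1') is shared by all ingroup taxa — unites the whole ingroup.
Only Taxon H, Taxon M, and Taxon S show the derived state '1' for C4, supporting them as a clade.
Most parsimonious ingroup topology: (((Taxon S,Taxon H),Taxon M),Taxon L).
Changes per character on this tree: C1: 1; C2: 1; C3: 1; C4: 1.
Total = 4.

4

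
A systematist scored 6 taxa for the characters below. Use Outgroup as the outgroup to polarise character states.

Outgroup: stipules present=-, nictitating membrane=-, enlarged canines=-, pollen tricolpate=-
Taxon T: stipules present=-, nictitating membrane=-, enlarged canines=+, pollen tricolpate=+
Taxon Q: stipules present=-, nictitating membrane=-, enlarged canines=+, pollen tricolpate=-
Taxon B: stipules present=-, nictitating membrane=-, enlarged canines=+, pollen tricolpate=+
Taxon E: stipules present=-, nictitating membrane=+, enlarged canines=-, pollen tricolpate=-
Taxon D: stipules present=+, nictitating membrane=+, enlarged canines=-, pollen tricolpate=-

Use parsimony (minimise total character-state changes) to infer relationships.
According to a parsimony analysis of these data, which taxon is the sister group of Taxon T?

The outgroup has state '-' for every character, so '+' is the derived state throughout.
stipules present (derived state '+') is unique to Taxon D (autapomorphy; uninformative for grouping).
Only Taxon D and Taxon E show the derived state '+' for nictitating membrane, supporting them as a clade.
Only Taxon B, Taxon Q, and Taxon T show the derived state '+' for enlarged canines, supporting them as a clade.
Only Taxon B and Taxon T show the derived state '+' for pollen tricolpate, supporting them as a clade.
Most parsimonious ingroup topology: (((Taxon T,Taxon B),Taxon Q),(Taxon E,Taxon D)).
Taxon T and Taxon B form a cherry on this tree, so they are sister taxa.

Taxon B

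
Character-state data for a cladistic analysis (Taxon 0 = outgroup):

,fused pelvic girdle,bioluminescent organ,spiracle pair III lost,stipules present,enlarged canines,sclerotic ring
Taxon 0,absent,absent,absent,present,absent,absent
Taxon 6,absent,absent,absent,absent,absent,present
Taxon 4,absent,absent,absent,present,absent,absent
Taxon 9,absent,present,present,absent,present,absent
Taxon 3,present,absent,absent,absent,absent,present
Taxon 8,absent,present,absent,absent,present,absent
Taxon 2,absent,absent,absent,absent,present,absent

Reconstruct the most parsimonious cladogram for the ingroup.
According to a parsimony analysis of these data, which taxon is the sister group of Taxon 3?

Taxon 6

Character polarity is set by the outgroup: the derived state is whichever differs from the outgroup's state, so for stipules present the derived state is 'absent', and for the remaining characters it is 'present'.
fused pelvic girdle: derived state 'present' in Taxon 3 only — an autapomorphy, so it tells us nothing about relationships among taxa.
bioluminescent organ: derived state 'present' in Taxon 8 and Taxon 9 only — synapomorphy for {Taxon 8, Taxon 9}.
spiracle pair III lost (derived state 'present') is unique to Taxon 9 (autapomorphy; uninformative for grouping).
stipules present: derived state 'absent' in Taxon 2, Taxon 3, Taxon 6, Taxon 8, and Taxon 9 only — synapomorphy for {Taxon 2, Taxon 3, Taxon 6, Taxon 8, Taxon 9}.
enlarged canines: derived state 'present' in Taxon 2, Taxon 8, and Taxon 9 only — synapomorphy for {Taxon 2, Taxon 8, Taxon 9}.
Only Taxon 3 and Taxon 6 show the derived state 'present' for sclerotic ring, supporting them as a clade.
Most parsimonious ingroup topology: (((Taxon 6,Taxon 3),((Taxon 9,Taxon 8),Taxon 2)),Taxon 4).
Taxon 3 and Taxon 6 form a cherry on this tree, so they are sister taxa.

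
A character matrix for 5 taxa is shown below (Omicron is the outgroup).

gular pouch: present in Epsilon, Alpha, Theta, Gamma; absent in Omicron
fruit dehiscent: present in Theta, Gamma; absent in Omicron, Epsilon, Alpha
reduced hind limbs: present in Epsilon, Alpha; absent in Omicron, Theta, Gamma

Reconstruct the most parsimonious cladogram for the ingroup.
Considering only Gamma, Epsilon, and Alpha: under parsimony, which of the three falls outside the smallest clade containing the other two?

The outgroup has state 'absent' for every character, so 'present' is the derived state throughout.
gular pouch (derived state 'present') is shared by all ingroup taxa — unites the whole ingroup.
Only Gamma and Theta show the derived state 'present' for fruit dehiscent, supporting them as a clade.
Only Alpha and Epsilon show the derived state 'present' for reduced hind limbs, supporting them as a clade.
Most parsimonious ingroup topology: ((Epsilon,Alpha),(Theta,Gamma)).
Epsilon and Alpha share a more recent common ancestor with each other than either does with Gamma, so Gamma is the least closely related of the three.

Gamma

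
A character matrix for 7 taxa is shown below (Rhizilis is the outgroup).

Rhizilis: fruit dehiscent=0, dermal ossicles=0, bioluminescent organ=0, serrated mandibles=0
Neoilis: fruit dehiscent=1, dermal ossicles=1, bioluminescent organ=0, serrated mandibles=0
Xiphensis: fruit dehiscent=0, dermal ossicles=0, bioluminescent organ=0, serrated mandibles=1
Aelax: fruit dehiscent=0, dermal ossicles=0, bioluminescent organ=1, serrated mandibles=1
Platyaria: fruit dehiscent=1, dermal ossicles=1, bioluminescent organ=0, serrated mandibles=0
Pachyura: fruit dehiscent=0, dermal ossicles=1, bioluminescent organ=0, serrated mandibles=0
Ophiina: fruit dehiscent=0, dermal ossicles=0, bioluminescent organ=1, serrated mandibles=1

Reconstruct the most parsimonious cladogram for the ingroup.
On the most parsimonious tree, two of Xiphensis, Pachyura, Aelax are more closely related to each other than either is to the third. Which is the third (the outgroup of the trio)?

The outgroup has state '0' for every character, so '1' is the derived state throughout.
fruit dehiscent: derived state '1' in Neoilis and Platyaria only — synapomorphy for {Neoilis, Platyaria}.
dermal ossicles (derived state '1') is shared by Neoilis, Pachyura, and Platyaria — a synapomorphy uniting that clade.
bioluminescent organ: derived state '1' in Aelax and Ophiina only — synapomorphy for {Aelax, Ophiina}.
Only Aelax, Ophiina, and Xiphensis show the derived state '1' for serrated mandibles, supporting them as a clade.
Most parsimonious ingroup topology: (((Neoilis,Platyaria),Pachyura),(Xiphensis,(Aelax,Ophiina))).
Xiphensis and Aelax share a more recent common ancestor with each other than either does with Pachyura, so Pachyura is the least closely related of the three.

Pachyura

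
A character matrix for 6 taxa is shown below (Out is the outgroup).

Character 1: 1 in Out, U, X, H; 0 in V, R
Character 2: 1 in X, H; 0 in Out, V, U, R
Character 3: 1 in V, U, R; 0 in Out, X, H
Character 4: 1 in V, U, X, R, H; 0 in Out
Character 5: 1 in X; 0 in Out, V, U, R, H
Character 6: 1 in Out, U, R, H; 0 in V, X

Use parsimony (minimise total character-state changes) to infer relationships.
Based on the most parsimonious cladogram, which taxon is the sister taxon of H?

X

Character polarity is set by the outgroup: the derived state is whichever differs from the outgroup's state, so for Character 1, Character 6 the derived state is '0', and for the remaining characters it is '1'.
Only R and V show the derived state '0' for Character 1, supporting them as a clade.
Only H and X show the derived state '1' for Character 2, supporting them as a clade.
Character 3: derived state '1' in R, U, and V only — synapomorphy for {R, U, V}.
Character 4 (derived state '1') is shared by all ingroup taxa — unites the whole ingroup.
Character 5 (derived state '1') is unique to X (autapomorphy; uninformative for grouping).
Character 6 groups V and X, which is incompatible with the clades supported by the remaining characters; treating it as convergent (homoplasy) costs fewer steps than any alternative tree.
Most parsimonious ingroup topology: (((V,R),U),(X,H)).
H and X form a cherry on this tree, so they are sister taxa.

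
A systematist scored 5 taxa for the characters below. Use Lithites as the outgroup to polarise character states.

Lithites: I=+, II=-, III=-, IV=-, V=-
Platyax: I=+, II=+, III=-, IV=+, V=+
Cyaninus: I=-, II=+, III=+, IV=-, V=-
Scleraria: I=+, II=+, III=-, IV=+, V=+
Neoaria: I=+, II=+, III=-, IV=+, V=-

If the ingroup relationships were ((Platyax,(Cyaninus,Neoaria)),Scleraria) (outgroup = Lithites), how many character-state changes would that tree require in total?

7

Map each character onto ((Platyax,(Cyaninus,Neoaria)),Scleraria) (rooted by Lithites) and count the minimum state changes it requires (Fitch parsimony):
I: 1; II: 1; III: 1; IV: 2; V: 2.
Total tree length = 7.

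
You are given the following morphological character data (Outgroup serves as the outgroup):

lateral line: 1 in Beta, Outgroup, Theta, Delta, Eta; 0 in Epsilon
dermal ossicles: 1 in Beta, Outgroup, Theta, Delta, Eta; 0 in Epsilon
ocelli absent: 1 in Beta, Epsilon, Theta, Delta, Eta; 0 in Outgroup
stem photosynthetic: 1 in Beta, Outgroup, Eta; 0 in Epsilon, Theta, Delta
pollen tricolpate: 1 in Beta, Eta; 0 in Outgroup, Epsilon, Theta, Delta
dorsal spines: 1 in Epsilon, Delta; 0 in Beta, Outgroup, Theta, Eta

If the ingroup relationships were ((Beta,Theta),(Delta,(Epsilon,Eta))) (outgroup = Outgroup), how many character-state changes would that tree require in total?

Map each character onto ((Beta,Theta),(Delta,(Epsilon,Eta))) (rooted by Outgroup) and count the minimum state changes it requires (Fitch parsimony):
lateral line: 1; dermal ossicles: 1; ocelli absent: 1; stem photosynthetic: 3; pollen tricolpate: 2; dorsal spines: 2.
Total tree length = 10.

10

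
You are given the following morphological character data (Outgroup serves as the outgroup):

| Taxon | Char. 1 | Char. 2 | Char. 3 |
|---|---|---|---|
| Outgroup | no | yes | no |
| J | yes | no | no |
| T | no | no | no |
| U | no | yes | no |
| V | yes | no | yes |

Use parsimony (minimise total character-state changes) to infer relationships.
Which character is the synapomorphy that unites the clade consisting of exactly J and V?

Character polarity is set by the outgroup: the derived state is whichever differs from the outgroup's state, so for Char. 2 the derived state is 'no', and for the remaining characters it is 'yes'.
Char. 1: derived state 'yes' in J and V only — synapomorphy for {J, V}.
Char. 2 (derived state 'no') is shared by J, T, and V — a synapomorphy uniting that clade.
Char. 3 (derived state 'yes') is unique to V (autapomorphy; uninformative for grouping).
Most parsimonious ingroup topology: (((J,V),T),U).
The clade {J, V} is supported by Char. 1: its derived state 'yes' occurs in exactly those taxa and in no other taxon (including the outgroup).

Char. 1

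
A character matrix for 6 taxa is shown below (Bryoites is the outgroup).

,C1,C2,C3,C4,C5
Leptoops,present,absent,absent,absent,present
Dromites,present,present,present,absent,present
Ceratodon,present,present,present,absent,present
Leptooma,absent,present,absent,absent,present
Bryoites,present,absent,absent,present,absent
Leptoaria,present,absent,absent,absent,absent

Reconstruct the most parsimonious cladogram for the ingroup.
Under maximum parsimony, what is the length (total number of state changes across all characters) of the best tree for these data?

Character polarity is set by the outgroup: the derived state is whichever differs from the outgroup's state, so for C1, C4 the derived state is 'absent', and for the remaining characters it is 'present'.
C1 (derived state 'absent') is unique to Leptooma (autapomorphy; uninformative for grouping).
C2: derived state 'present' in Ceratodon, Dromites, and Leptooma only — synapomorphy for {Ceratodon, Dromites, Leptooma}.
Only Ceratodon and Dromites show the derived state 'present' for C3, supporting them as a clade.
All ingroup taxa share the derived state 'absent' for C4; it defines the ingroup but does not resolve relationships within it.
Only Ceratodon, Dromites, Leptooma, and Leptoops show the derived state 'present' for C5, supporting them as a clade.
Most parsimonious ingroup topology: (((Leptooma,(Ceratodon,Dromites)),Leptoops),Leptoaria).
Changes per character on this tree: C1: 1; C2: 1; C3: 1; C4: 1; C5: 1.
Total = 5.

5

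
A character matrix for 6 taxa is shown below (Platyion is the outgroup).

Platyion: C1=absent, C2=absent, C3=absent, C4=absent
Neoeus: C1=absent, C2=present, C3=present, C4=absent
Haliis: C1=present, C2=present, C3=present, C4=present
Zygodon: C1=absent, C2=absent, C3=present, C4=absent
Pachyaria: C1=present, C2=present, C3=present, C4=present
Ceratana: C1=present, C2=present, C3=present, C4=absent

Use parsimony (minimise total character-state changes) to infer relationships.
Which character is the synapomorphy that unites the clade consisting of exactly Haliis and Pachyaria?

The outgroup has state 'absent' for every character, so 'present' is the derived state throughout.
C1: derived state 'present' in Ceratana, Haliis, and Pachyaria only — synapomorphy for {Ceratana, Haliis, Pachyaria}.
Only Ceratana, Haliis, Neoeus, and Pachyaria show the derived state 'present' for C2, supporting them as a clade.
C3 (derived state 'present') is shared by all ingroup taxa — unites the whole ingroup.
C4 (derived state 'present') is shared by Haliis and Pachyaria — a synapomorphy uniting that clade.
Most parsimonious ingroup topology: ((Neoeus,((Haliis,Pachyaria),Ceratana)),Zygodon).
The clade {Haliis, Pachyaria} is supported by C4: its derived state 'present' occurs in exactly those taxa and in no other taxon (including the outgroup).

C4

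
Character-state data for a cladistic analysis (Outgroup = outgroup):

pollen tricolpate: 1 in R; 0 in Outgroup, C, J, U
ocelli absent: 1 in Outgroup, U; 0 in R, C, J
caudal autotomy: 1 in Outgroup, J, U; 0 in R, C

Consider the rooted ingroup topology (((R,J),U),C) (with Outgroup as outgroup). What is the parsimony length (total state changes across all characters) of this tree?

5

Map each character onto (((R,J),U),C) (rooted by Outgroup) and count the minimum state changes it requires (Fitch parsimony):
pollen tricolpate: 1; ocelli absent: 2; caudal autotomy: 2.
Total tree length = 5.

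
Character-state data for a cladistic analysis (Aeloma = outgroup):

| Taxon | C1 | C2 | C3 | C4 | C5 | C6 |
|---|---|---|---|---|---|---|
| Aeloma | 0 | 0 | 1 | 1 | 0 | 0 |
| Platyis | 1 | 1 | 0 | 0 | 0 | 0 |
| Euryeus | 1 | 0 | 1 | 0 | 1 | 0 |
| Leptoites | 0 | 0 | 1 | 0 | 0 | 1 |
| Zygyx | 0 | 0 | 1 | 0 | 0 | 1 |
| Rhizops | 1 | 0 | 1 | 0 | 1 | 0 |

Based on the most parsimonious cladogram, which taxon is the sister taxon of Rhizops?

Character polarity is set by the outgroup: the derived state is whichever differs from the outgroup's state, so for C3, C4 the derived state is '0', and for the remaining characters it is '1'.
C1 (derived state '1') is shared by Euryeus, Platyis, and Rhizops — a synapomorphy uniting that clade.
C2 (derived state '1') is unique to Platyis (autapomorphy; uninformative for grouping).
C3: derived state '0' in Platyis only — an autapomorphy, so it tells us nothing about relationships among taxa.
C4 (derived state '0') is shared by all ingroup taxa — unites the whole ingroup.
C5: derived state '1' in Euryeus and Rhizops only — synapomorphy for {Euryeus, Rhizops}.
C6 (derived state '1') is shared by Leptoites and Zygyx — a synapomorphy uniting that clade.
Most parsimonious ingroup topology: ((Platyis,(Euryeus,Rhizops)),(Leptoites,Zygyx)).
Rhizops and Euryeus form a cherry on this tree, so they are sister taxa.

Euryeus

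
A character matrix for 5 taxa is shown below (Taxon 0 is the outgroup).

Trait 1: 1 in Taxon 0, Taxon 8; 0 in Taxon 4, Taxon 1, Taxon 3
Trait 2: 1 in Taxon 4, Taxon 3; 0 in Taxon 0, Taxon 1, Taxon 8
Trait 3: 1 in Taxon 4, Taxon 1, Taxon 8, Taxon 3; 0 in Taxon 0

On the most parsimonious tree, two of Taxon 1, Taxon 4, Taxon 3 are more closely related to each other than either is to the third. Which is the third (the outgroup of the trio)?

Character polarity is set by the outgroup: the derived state is whichever differs from the outgroup's state, so for Trait 1 the derived state is '0', and for the remaining characters it is '1'.
Trait 1 (derived state '0') is shared by Taxon 1, Taxon 3, and Taxon 4 — a synapomorphy uniting that clade.
Trait 2: derived state '1' in Taxon 3 and Taxon 4 only — synapomorphy for {Taxon 3, Taxon 4}.
All ingroup taxa share the derived state '1' for Trait 3; it defines the ingroup but does not resolve relationships within it.
Most parsimonious ingroup topology: (((Taxon 4,Taxon 3),Taxon 1),Taxon 8).
Taxon 3 and Taxon 4 share a more recent common ancestor with each other than either does with Taxon 1, so Taxon 1 is the least closely related of the three.

Taxon 1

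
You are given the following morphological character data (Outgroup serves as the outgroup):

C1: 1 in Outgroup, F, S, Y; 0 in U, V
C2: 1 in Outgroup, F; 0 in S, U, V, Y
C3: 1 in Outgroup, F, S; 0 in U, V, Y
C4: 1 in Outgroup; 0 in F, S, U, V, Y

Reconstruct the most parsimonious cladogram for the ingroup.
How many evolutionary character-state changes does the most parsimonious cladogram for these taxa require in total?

4

The outgroup has state '1' for every character, so '0' is the derived state throughout.
C1: derived state '0' in U and V only — synapomorphy for {U, V}.
C2: derived state '0' in S, U, V, and Y only — synapomorphy for {S, U, V, Y}.
C3: derived state '0' in U, V, and Y only — synapomorphy for {U, V, Y}.
C4 (derived state '0') is shared by all ingroup taxa — unites the whole ingroup.
Most parsimonious ingroup topology: (F,(S,((U,V),Y))).
Changes per character on this tree: C1: 1; C2: 1; C3: 1; C4: 1.
Total = 4.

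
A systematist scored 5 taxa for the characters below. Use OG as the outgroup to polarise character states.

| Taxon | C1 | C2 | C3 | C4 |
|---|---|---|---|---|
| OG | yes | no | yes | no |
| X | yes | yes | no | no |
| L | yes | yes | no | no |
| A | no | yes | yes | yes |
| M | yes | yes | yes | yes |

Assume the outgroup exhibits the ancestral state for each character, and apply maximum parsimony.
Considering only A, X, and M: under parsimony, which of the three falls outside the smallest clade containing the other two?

Character polarity is set by the outgroup: the derived state is whichever differs from the outgroup's state, so for C1, C3 the derived state is 'no', and for the remaining characters it is 'yes'.
C1 (derived state 'no') is unique to A (autapomorphy; uninformative for grouping).
C2 (derived state 'yes') is shared by all ingroup taxa — unites the whole ingroup.
Only L and X show the derived state 'no' for C3, supporting them as a clade.
C4: derived state 'yes' in A and M only — synapomorphy for {A, M}.
Most parsimonious ingroup topology: ((X,L),(A,M)).
A and M share a more recent common ancestor with each other than either does with X, so X is the least closely related of the three.

X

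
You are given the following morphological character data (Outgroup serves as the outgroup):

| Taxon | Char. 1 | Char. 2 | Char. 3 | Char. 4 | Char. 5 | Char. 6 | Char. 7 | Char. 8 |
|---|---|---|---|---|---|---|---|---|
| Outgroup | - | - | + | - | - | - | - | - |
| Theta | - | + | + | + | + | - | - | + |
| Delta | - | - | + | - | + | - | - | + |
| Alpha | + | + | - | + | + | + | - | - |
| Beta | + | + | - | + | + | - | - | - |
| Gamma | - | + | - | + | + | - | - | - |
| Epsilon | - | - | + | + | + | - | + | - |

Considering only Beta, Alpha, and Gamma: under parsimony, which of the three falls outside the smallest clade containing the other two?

Gamma

Character polarity is set by the outgroup: the derived state is whichever differs from the outgroup's state, so for Char. 3 the derived state is '-', and for the remaining characters it is '+'.
Char. 1: derived state '+' in Alpha and Beta only — synapomorphy for {Alpha, Beta}.
Char. 2 (derived state '+') is shared by Alpha, Beta, Gamma, and Theta — a synapomorphy uniting that clade.
Char. 3: derived state '-' in Alpha, Beta, and Gamma only — synapomorphy for {Alpha, Beta, Gamma}.
Char. 4: derived state '+' in Alpha, Beta, Epsilon, Gamma, and Theta only — synapomorphy for {Alpha, Beta, Epsilon, Gamma, Theta}.
Char. 5 (derived state '+') is shared by all ingroup taxa — unites the whole ingroup.
Char. 6 (derived state '+') is unique to Alpha (autapomorphy; uninformative for grouping).
Char. 7: derived state '+' in Epsilon only — an autapomorphy, so it tells us nothing about relationships among taxa.
Char. 8 (state '+') occurs in Delta and Theta but conflicts with the nesting implied by the other characters — most parsimoniously interpreted as homoplasy.
Most parsimonious ingroup topology: (((Theta,((Alpha,Beta),Gamma)),Epsilon),Delta).
Alpha and Beta share a more recent common ancestor with each other than either does with Gamma, so Gamma is the least closely related of the three.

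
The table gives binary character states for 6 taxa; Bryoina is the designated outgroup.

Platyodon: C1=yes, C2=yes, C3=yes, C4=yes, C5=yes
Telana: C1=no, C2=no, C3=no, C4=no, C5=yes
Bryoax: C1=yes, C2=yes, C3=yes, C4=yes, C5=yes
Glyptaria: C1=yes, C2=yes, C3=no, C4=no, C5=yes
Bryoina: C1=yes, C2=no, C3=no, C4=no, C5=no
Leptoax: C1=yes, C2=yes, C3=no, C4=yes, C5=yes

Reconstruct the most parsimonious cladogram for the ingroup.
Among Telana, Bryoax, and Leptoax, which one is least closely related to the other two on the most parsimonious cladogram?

Telana

Character polarity is set by the outgroup: the derived state is whichever differs from the outgroup's state, so for C1 the derived state is 'no', and for the remaining characters it is 'yes'.
C1 (derived state 'no') is unique to Telana (autapomorphy; uninformative for grouping).
C2 (derived state 'yes') is shared by Bryoax, Glyptaria, Leptoax, and Platyodon — a synapomorphy uniting that clade.
Only Bryoax and Platyodon show the derived state 'yes' for C3, supporting them as a clade.
C4: derived state 'yes' in Bryoax, Leptoax, and Platyodon only — synapomorphy for {Bryoax, Leptoax, Platyodon}.
C5 (derived state 'yes') is shared by all ingroup taxa — unites the whole ingroup.
Most parsimonious ingroup topology: ((((Platyodon,Bryoax),Leptoax),Glyptaria),Telana).
Bryoax and Leptoax share a more recent common ancestor with each other than either does with Telana, so Telana is the least closely related of the three.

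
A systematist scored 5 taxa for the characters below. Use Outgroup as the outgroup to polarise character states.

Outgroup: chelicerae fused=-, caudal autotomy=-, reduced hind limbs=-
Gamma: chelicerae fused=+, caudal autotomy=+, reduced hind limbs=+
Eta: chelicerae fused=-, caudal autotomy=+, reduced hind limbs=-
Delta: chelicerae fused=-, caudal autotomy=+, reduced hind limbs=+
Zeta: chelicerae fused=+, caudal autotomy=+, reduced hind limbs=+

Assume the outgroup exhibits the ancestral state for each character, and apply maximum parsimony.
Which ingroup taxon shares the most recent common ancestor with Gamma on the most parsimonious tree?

The outgroup has state '-' for every character, so '+' is the derived state throughout.
chelicerae fused: derived state '+' in Gamma and Zeta only — synapomorphy for {Gamma, Zeta}.
All ingroup taxa share the derived state '+' for caudal autotomy; it defines the ingroup but does not resolve relationships within it.
reduced hind limbs: derived state '+' in Delta, Gamma, and Zeta only — synapomorphy for {Delta, Gamma, Zeta}.
Most parsimonious ingroup topology: (((Gamma,Zeta),Delta),Eta).
Gamma and Zeta form a cherry on this tree, so they are sister taxa.

Zeta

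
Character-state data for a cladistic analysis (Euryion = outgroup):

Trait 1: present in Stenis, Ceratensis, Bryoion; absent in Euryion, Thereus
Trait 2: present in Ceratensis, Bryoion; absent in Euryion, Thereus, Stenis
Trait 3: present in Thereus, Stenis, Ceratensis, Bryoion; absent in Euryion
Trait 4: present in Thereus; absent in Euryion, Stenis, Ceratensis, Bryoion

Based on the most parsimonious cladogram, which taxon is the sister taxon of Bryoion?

Ceratensis

The outgroup has state 'absent' for every character, so 'present' is the derived state throughout.
Trait 1 (derived state 'present') is shared by Bryoion, Ceratensis, and Stenis — a synapomorphy uniting that clade.
Only Bryoion and Ceratensis show the derived state 'present' for Trait 2, supporting them as a clade.
All ingroup taxa share the derived state 'present' for Trait 3; it defines the ingroup but does not resolve relationships within it.
Trait 4: derived state 'present' in Thereus only — an autapomorphy, so it tells us nothing about relationships among taxa.
Most parsimonious ingroup topology: (Thereus,(Stenis,(Ceratensis,Bryoion))).
Bryoion and Ceratensis form a cherry on this tree, so they are sister taxa.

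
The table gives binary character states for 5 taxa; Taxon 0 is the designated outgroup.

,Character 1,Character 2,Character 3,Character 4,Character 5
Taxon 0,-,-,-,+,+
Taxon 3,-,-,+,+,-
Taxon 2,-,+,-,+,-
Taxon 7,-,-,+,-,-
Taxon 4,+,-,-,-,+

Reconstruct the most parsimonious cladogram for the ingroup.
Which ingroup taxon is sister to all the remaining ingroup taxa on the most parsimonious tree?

Taxon 4

Character polarity is set by the outgroup: the derived state is whichever differs from the outgroup's state, so for Character 4, Character 5 the derived state is '-', and for the remaining characters it is '+'.
Character 1 (derived state '+') is unique to Taxon 4 (autapomorphy; uninformative for grouping).
Character 2: derived state '+' in Taxon 2 only — an autapomorphy, so it tells us nothing about relationships among taxa.
Only Taxon 3 and Taxon 7 show the derived state '+' for Character 3, supporting them as a clade.
Character 4 (state '-') occurs in Taxon 4 and Taxon 7 but conflicts with the nesting implied by the other characters — most parsimoniously interpreted as homoplasy.
Character 5 (derived state '-') is shared by Taxon 2, Taxon 3, and Taxon 7 — a synapomorphy uniting that clade.
Most parsimonious ingroup topology: (((Taxon 3,Taxon 7),Taxon 2),Taxon 4).
Taxon 4 is sister to the clade containing all other ingroup taxa, so it is the earliest-diverging (most basal) ingroup lineage.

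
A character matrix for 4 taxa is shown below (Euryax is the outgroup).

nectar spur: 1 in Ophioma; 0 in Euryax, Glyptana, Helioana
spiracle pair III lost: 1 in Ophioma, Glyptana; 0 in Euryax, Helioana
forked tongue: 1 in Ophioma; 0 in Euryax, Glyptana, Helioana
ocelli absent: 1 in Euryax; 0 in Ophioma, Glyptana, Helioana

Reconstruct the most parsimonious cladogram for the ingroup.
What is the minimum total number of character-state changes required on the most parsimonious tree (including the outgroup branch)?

4

Character polarity is set by the outgroup: the derived state is whichever differs from the outgroup's state, so for ocelli absent the derived state is '0', and for the remaining characters it is '1'.
nectar spur: derived state '1' in Ophioma only — an autapomorphy, so it tells us nothing about relationships among taxa.
spiracle pair III lost (derived state '1') is shared by Glyptana and Ophioma — a synapomorphy uniting that clade.
forked tongue (derived state '1') is unique to Ophioma (autapomorphy; uninformative for grouping).
All ingroup taxa share the derived state '0' for ocelli absent; it defines the ingroup but does not resolve relationships within it.
Most parsimonious ingroup topology: ((Ophioma,Glyptana),Helioana).
Changes per character on this tree: nectar spur: 1; spiracle pair III lost: 1; forked tongue: 1; ocelli absent: 1.
Total = 4.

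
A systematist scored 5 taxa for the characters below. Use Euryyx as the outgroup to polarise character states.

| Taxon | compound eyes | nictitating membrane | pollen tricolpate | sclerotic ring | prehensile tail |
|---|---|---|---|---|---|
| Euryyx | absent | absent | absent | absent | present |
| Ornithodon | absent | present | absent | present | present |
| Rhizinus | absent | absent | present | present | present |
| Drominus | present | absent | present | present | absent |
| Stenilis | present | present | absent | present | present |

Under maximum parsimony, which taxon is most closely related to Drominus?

Rhizinus

Character polarity is set by the outgroup: the derived state is whichever differs from the outgroup's state, so for prehensile tail the derived state is 'absent', and for the remaining characters it is 'present'.
compound eyes groups Drominus and Stenilis, which is incompatible with the clades supported by the remaining characters; treating it as convergent (homoplasy) costs fewer steps than any alternative tree.
nictitating membrane: derived state 'present' in Ornithodon and Stenilis only — synapomorphy for {Ornithodon, Stenilis}.
pollen tricolpate: derived state 'present' in Drominus and Rhizinus only — synapomorphy for {Drominus, Rhizinus}.
All ingroup taxa share the derived state 'present' for sclerotic ring; it defines the ingroup but does not resolve relationships within it.
prehensile tail: derived state 'absent' in Drominus only — an autapomorphy, so it tells us nothing about relationships among taxa.
Most parsimonious ingroup topology: ((Ornithodon,Stenilis),(Rhizinus,Drominus)).
Drominus and Rhizinus form a cherry on this tree, so they are sister taxa.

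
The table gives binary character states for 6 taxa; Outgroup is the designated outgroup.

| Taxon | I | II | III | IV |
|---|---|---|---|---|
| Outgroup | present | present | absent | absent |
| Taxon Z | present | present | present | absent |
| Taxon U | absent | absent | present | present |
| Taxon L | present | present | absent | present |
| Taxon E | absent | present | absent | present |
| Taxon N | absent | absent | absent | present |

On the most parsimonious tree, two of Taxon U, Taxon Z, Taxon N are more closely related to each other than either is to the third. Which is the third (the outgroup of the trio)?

Character polarity is set by the outgroup: the derived state is whichever differs from the outgroup's state, so for I, II the derived state is 'absent', and for the remaining characters it is 'present'.
I: derived state 'absent' in Taxon E, Taxon N, and Taxon U only — synapomorphy for {Taxon E, Taxon N, Taxon U}.
Only Taxon N and Taxon U show the derived state 'absent' for II, supporting them as a clade.
III groups Taxon U and Taxon Z, which is incompatible with the clades supported by the remaining characters; treating it as convergent (homoplasy) costs fewer steps than any alternative tree.
IV: derived state 'present' in Taxon E, Taxon L, Taxon N, and Taxon U only — synapomorphy for {Taxon E, Taxon L, Taxon N, Taxon U}.
Most parsimonious ingroup topology: (Taxon Z,(((Taxon U,Taxon N),Taxon E),Taxon L)).
Taxon U and Taxon N share a more recent common ancestor with each other than either does with Taxon Z, so Taxon Z is the least closely related of the three.

Taxon Z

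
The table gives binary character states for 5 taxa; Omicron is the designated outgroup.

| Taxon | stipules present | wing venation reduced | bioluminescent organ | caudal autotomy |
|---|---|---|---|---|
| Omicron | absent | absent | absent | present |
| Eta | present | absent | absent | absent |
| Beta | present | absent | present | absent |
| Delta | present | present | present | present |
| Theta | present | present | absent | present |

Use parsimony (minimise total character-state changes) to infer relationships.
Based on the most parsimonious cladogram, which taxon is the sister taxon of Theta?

Character polarity is set by the outgroup: the derived state is whichever differs from the outgroup's state, so for caudal autotomy the derived state is 'absent', and for the remaining characters it is 'present'.
All ingroup taxa share the derived state 'present' for stipules present; it defines the ingroup but does not resolve relationships within it.
Only Delta and Theta show the derived state 'present' for wing venation reduced, supporting them as a clade.
bioluminescent organ groups Beta and Delta, which is incompatible with the clades supported by the remaining characters; treating it as convergent (homoplasy) costs fewer steps than any alternative tree.
caudal autotomy (derived state 'absent') is shared by Beta and Eta — a synapomorphy uniting that clade.
Most parsimonious ingroup topology: ((Beta,Eta),(Theta,Delta)).
Theta and Delta form a cherry on this tree, so they are sister taxa.

Delta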